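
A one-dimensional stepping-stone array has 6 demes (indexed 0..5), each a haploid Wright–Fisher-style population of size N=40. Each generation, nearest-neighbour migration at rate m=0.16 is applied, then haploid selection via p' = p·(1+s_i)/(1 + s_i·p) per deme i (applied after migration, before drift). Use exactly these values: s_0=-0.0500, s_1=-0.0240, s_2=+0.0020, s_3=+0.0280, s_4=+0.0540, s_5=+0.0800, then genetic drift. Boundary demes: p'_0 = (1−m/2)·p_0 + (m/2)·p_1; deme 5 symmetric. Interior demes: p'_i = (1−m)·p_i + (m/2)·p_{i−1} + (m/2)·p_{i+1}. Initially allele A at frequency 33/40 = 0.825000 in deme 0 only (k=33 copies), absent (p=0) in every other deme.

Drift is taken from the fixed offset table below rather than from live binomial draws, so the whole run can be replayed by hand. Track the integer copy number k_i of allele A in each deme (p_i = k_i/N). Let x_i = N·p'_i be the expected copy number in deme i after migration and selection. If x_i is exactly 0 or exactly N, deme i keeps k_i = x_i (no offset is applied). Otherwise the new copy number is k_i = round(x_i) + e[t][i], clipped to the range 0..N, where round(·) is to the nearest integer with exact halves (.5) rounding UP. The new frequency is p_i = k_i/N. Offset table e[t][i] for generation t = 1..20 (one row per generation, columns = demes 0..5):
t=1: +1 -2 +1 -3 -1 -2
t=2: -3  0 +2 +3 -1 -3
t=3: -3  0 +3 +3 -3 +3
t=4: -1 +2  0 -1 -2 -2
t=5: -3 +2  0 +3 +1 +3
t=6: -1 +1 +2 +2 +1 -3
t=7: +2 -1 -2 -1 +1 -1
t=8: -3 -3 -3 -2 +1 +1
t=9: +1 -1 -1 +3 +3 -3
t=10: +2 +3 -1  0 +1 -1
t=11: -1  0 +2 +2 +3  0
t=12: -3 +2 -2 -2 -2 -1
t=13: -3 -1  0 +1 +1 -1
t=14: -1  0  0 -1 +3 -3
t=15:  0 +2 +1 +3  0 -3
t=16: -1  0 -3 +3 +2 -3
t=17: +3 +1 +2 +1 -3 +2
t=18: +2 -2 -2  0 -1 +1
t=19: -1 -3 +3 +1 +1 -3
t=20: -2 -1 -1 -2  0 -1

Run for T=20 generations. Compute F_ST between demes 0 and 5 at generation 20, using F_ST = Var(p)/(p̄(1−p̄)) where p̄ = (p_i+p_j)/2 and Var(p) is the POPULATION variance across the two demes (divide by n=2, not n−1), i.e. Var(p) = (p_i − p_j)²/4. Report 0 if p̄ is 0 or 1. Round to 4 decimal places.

0.0027

t=0: k=[33 0 0 0 0 0]
t=1: x=[29.9797 2.5807 0.0000 0.0000 0.0000 0.0000] k=[31 1 0 0 0 0]
t=2: x=[28.1773 3.2468 0.0802 0.0000 0.0000 0.0000] k=[25 3 2 0 0 0]
t=3: x=[22.7386 4.5805 1.9237 0.1645 0.0000 0.0000] k=[20 5 5 3 0 0]
t=4: x=[18.2898 6.0738 4.8485 2.9956 0.2529 0.0000] k=[17 8 5 2 0 0]
t=5: x=[15.7873 8.3188 5.0087 2.1351 0.1686 0.0000] k=[13 10 5 5 1 0]
t=6: x=[12.3185 9.6609 5.4093 4.7953 1.3048 0.0864] k=[11 11 7 7 2 0]
t=7: x=[10.5957 10.4909 7.3320 6.7536 2.3538 0.1727] k=[13 9 5 6 3 0]
t=8: x=[12.2400 8.8317 5.4093 5.8159 3.1492 0.2591] k=[9 6 2 4 4 1]
t=9: x=[8.4141 5.7985 2.4847 3.9369 3.9430 1.3359] k=[9 5 1 7 7 0]
t=10: x=[8.3365 4.8947 1.8034 6.6721 6.7293 0.6041] k=[10 8 1 7 8 0]
t=11: x=[9.4644 7.4516 2.0439 6.7536 7.5984 0.6903] k=[8 7 4 9 11 1]
t=12: x=[7.5992 6.7034 4.6482 8.9504 10.4406 1.9370] k=[5 9 3 7 8 1]
t=13: x=[5.0878 8.0428 3.8069 6.9166 7.6811 1.6796] k=[2 7 4 8 9 1]
t=14: x=[2.2869 6.2311 4.5681 7.9342 8.6306 1.7654] k=[1 6 5 7 12 0]
t=15: x=[1.3323 5.4054 5.2491 7.4052 11.0558 1.0348] k=[1 7 6 10 11 0]
t=16: x=[1.4086 6.3098 6.4107 9.9652 10.4406 0.9487] k=[0 6 3 13 12 0]
t=17: x=[0.4563 5.1697 4.0473 12.3545 11.5471 1.0348] k=[3 6 6 13 9 3]
t=18: x=[3.0905 5.6413 6.5710 12.3545 9.2075 3.7324] k=[5 4 5 12 8 5]
t=19: x=[4.7029 4.0703 5.4895 11.3431 8.4244 5.6005] k=[4 1 8 12 9 3]
t=20: x=[3.5889 1.7587 7.7725 11.6669 9.1251 3.7324] k=[2 1 7 10 9 3]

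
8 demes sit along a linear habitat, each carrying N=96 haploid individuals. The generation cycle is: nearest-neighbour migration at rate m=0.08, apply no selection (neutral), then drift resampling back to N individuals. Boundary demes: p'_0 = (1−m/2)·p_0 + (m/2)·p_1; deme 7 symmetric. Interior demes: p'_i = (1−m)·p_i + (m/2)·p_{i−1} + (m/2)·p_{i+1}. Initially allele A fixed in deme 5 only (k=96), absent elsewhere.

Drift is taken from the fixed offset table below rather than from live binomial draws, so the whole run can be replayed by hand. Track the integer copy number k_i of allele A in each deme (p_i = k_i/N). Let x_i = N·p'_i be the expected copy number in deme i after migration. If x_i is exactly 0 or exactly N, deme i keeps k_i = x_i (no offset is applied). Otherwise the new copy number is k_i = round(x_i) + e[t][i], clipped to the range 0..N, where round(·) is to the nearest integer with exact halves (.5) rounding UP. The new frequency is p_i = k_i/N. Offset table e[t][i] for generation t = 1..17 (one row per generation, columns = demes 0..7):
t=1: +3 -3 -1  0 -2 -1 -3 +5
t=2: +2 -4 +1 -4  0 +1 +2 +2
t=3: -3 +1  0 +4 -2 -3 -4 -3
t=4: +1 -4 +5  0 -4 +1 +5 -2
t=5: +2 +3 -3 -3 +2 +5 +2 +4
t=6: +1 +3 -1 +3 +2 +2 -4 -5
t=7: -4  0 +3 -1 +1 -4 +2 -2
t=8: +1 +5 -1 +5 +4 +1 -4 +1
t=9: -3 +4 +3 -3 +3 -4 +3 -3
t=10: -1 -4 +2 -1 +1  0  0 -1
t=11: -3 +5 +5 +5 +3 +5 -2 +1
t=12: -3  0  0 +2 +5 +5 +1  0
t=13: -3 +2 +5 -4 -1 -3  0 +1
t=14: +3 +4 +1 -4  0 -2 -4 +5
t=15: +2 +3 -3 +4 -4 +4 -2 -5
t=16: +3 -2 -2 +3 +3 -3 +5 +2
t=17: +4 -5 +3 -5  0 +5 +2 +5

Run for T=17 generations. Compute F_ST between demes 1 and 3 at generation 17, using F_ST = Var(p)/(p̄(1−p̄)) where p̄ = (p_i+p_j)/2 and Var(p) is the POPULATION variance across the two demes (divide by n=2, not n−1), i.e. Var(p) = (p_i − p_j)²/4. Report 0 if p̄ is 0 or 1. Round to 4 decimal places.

0.0000

t=0: k=[0 0 0 0 0 96 0 0]
t=1: x=[0.0000 0.0000 0.0000 0.0000 3.8400 88.3200 3.8400 0.0000] k=[0 0 0 0 2 87 1 0]
t=2: x=[0.0000 0.0000 0.0000 0.0800 5.3200 80.1600 4.4000 0.0400] k=[0 0 0 0 5 81 6 2]
t=3: x=[0.0000 0.0000 0.0000 0.2000 7.8400 74.9600 8.8400 2.1600] k=[0 0 0 4 6 72 5 0]
t=4: x=[0.0000 0.0000 0.1600 3.9200 8.5600 66.6800 7.4800 0.2000] k=[0 0 5 4 5 68 12 0]
t=5: x=[0.0000 0.2000 4.7600 4.0800 7.4800 63.2400 13.7600 0.4800] k=[0 3 2 1 9 68 16 4]
t=6: x=[0.1200 2.8400 2.0000 1.3600 11.0400 63.5600 17.6000 4.4800] k=[1 6 1 4 13 66 14 0]
t=7: x=[1.2000 5.6000 1.3200 4.2400 14.7600 61.8000 15.5200 0.5600] k=[0 6 4 3 16 58 18 0]
t=8: x=[0.2400 5.6800 4.0400 3.5600 17.1600 54.7200 18.8800 0.7200] k=[1 11 3 9 21 56 15 2]
t=9: x=[1.4000 10.2800 3.5600 9.2400 21.9200 52.9600 16.1200 2.5200] k=[0 14 7 6 25 49 19 0]
t=10: x=[0.5600 13.1600 7.2400 6.8000 25.2000 46.8400 19.4400 0.7600] k=[0 9 9 6 26 47 19 0]
t=11: x=[0.3600 8.6400 8.8800 6.9200 26.0400 45.0400 19.3600 0.7600] k=[0 14 14 12 29 50 17 2]
t=12: x=[0.5600 13.4400 13.9200 12.7600 29.1600 47.8400 17.7200 2.6000] k=[0 13 14 15 34 53 19 3]
t=13: x=[0.5200 12.5200 14.0000 15.7200 34.0000 50.8800 19.7200 3.6400] k=[0 15 19 12 33 48 20 5]
t=14: x=[0.6000 14.5600 18.5600 13.1200 32.7600 46.2800 20.5200 5.6000] k=[4 19 20 9 33 44 17 11]
t=15: x=[4.6000 18.4400 19.5200 10.4000 32.4800 42.4800 17.8400 11.2400] k=[7 21 17 14 28 46 16 6]
t=16: x=[7.5600 20.2800 17.0400 14.6800 28.1600 44.0800 16.8000 6.4000] k=[11 18 15 18 31 41 22 8]
t=17: x=[11.2800 17.6000 15.2400 18.4000 30.8800 39.8400 22.2000 8.5600] k=[15 13 18 13 31 45 24 14]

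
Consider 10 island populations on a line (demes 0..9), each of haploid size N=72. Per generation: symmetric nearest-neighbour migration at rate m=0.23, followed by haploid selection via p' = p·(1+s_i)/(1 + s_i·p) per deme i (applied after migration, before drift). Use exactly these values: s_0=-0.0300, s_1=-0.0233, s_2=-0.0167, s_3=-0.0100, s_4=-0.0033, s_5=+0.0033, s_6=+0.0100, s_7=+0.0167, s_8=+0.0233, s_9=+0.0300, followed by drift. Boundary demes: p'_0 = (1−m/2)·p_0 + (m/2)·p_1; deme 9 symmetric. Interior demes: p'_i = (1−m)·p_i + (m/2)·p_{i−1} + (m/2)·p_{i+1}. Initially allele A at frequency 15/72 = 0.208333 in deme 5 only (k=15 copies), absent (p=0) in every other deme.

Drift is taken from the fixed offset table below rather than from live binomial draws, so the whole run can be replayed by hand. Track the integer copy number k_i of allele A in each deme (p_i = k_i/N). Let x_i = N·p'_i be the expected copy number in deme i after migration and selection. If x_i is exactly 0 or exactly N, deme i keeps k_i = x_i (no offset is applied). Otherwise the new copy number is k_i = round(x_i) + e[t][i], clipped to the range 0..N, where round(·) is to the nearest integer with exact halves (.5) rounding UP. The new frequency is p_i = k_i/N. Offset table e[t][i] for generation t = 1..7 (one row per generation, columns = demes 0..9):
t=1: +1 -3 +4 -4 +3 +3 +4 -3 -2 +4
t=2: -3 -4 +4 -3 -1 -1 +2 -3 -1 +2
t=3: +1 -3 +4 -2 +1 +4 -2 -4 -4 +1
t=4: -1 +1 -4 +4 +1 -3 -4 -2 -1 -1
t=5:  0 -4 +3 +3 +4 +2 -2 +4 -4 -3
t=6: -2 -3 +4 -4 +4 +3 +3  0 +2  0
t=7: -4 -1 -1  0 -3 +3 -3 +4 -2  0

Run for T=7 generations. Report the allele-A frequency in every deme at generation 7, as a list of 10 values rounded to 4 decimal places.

t=0: k=[0 0 0 0 0 15 0 0 0 0]
t=1: x=[0.0000 0.0000 0.0000 0.0000 1.7194 11.5820 1.7418 0.0000 0.0000 0.0000] k=[0 0 0 0 5 15 6 0 0 0]
t=2: x=[0.0000 0.0000 0.0000 0.5693 5.5580 12.8497 6.4028 0.7014 0.0000 0.0000] k=[0 0 0 0 5 12 8 0 0 0]
t=3: x=[0.0000 0.0000 0.0000 0.5693 5.2140 10.7651 7.6074 0.9352 0.0000 0.0000] k=[0 0 0 0 6 15 6 0 0 0]
t=4: x=[0.0000 0.0000 0.0000 0.6832 6.3259 12.9650 6.4028 0.7014 0.0000 0.0000] k=[0 0 0 5 7 10 2 0 0 0]
t=5: x=[0.0000 0.0000 0.5655 4.6114 7.0938 8.7603 2.7159 0.2338 0.0000 0.0000] k=[0 0 4 8 11 11 1 4 0 0]
t=6: x=[0.0000 0.4493 3.9369 7.8147 10.6250 9.8780 2.5191 3.2460 0.4706 0.0000] k=[0 0 8 4 15 13 6 3 2 0]
t=7: x=[0.0000 0.8988 6.5195 5.6723 13.4688 12.4589 6.5188 3.2815 1.9277 0.2369] k=[0 0 6 6 10 15 4 7 0 0]

[0.0000, 0.0000, 0.0833, 0.0833, 0.1389, 0.2083, 0.0556, 0.0972, 0.0000, 0.0000]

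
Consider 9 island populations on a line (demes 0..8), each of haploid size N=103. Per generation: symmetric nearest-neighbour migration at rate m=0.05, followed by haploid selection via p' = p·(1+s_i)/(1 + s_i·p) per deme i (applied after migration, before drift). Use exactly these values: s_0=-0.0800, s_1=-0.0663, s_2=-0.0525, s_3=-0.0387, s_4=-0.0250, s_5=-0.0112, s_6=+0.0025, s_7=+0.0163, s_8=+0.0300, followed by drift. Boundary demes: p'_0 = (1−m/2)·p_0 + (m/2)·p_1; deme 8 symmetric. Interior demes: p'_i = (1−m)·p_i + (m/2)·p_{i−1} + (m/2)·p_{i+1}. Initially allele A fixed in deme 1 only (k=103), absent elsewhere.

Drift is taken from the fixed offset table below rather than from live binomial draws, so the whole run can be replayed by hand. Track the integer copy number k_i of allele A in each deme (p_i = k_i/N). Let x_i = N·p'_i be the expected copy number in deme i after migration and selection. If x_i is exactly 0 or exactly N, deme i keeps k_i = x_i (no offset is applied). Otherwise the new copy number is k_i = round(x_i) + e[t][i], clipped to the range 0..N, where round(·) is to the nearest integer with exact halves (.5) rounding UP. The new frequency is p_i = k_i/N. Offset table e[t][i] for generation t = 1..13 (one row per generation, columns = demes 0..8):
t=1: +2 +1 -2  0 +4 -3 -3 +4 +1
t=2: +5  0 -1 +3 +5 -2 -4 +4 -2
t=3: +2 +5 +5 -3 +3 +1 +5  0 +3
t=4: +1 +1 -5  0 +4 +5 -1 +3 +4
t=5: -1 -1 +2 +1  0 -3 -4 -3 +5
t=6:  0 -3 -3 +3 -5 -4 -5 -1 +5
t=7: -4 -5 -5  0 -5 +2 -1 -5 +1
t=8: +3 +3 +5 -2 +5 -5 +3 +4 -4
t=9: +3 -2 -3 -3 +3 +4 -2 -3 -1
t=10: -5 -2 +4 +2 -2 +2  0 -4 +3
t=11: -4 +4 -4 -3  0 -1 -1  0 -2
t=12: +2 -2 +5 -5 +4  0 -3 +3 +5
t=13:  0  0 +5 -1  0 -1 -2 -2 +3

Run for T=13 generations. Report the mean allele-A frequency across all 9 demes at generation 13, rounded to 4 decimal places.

0.0928

t=0: k=[0 103 0 0 0 0 0 0 0]
t=1: x=[2.3737 97.5038 2.4430 0.0000 0.0000 0.0000 0.0000 0.0000 0.0000] k=[4 99 0 0 0 0 0 0 0]
t=2: x=[5.8942 93.5791 2.3480 0.0000 0.0000 0.0000 0.0000 0.0000 0.0000] k=[11 94 1 0 0 0 0 0 0]
t=3: x=[12.1524 88.7799 3.1320 0.0240 0.0000 0.0000 0.0000 0.0000 0.0000] k=[14 94 8 0 0 0 0 0 0]
t=4: x=[14.9052 89.0428 9.4757 0.1923 0.0000 0.0000 0.0000 0.0000 0.0000] k=[16 90 4 0 0 0 0 0 0]
t=5: x=[16.6529 85.0038 5.7501 0.0961 0.0000 0.0000 0.0000 0.0000 0.0000] k=[16 84 8 1 0 0 0 0 0]
t=6: x=[16.5110 79.1666 9.2603 1.1060 0.0244 0.0000 0.0000 0.0000 0.0000] k=[17 76 6 4 0 0 0 0 0]
t=7: x=[17.2444 71.2895 7.3245 3.8028 0.0975 0.0000 0.0000 0.0000 0.0000] k=[13 66 2 4 0 0 0 0 0]
t=8: x=[13.3273 61.3854 3.4648 3.7064 0.0975 0.0000 0.0000 0.0000 0.0000] k=[16 64 8 2 5 0 0 0 0]
t=9: x=[16.0383 59.6882 8.8059 2.1407 4.6855 0.1236 0.0000 0.0000 0.0000] k=[19 58 6 0 8 4 0 0 0]
t=10: x=[18.6666 53.9662 6.7994 0.3365 7.5216 3.9569 0.1002 0.0000 0.0000] k=[14 52 11 2 6 6 0 0 0]
t=11: x=[13.9156 48.2624 11.2482 2.2370 5.7607 5.7882 0.1504 0.0000 0.0000] k=[10 52 7 0 6 5 0 0 0]
t=12: x=[10.2540 48.0631 7.5633 0.3125 5.6874 4.8477 0.1253 0.0000 0.0000] k=[12 46 13 0 10 5 0 0 0]
t=13: x=[11.9412 42.6017 12.8799 0.5529 9.4063 4.9467 0.1253 0.0000 0.0000] k=[12 43 18 0 9 4 0 0 0]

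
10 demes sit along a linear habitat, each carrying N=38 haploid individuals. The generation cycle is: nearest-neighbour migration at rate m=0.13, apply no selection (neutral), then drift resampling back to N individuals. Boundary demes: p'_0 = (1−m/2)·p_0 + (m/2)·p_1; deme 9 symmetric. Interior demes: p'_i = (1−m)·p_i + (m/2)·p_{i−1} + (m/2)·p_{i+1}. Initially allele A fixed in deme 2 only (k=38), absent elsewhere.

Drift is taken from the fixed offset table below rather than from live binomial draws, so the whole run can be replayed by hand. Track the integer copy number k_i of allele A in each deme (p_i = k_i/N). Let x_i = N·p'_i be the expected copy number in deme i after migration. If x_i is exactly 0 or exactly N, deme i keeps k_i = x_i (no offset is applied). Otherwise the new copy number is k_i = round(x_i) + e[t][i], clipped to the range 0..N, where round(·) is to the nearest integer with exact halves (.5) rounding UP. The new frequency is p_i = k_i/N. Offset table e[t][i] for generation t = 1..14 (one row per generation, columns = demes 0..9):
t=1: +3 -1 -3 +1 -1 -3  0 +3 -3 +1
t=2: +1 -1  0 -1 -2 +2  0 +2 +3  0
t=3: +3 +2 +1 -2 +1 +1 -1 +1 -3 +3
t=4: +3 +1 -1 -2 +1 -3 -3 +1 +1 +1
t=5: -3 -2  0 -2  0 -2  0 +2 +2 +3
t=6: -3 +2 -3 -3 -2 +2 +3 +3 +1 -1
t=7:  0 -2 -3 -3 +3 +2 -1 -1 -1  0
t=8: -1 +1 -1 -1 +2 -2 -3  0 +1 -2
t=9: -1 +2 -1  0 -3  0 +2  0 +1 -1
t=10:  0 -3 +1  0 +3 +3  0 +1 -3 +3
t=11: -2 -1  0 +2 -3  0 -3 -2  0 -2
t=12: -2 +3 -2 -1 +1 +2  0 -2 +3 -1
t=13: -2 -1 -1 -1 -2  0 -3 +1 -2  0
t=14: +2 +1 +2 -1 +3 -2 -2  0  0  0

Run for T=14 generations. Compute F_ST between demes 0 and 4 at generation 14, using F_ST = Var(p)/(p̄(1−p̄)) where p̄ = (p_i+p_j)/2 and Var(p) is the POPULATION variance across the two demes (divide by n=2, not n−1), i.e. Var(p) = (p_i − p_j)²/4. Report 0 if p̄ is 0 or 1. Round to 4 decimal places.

t=0: k=[0 0 38 0 0 0 0 0 0 0]
t=1: x=[0.0000 2.4700 33.0600 2.4700 0.0000 0.0000 0.0000 0.0000 0.0000 0.0000] k=[0 1 30 3 0 0 0 0 0 0]
t=2: x=[0.0650 2.8200 26.3600 4.5600 0.1950 0.0000 0.0000 0.0000 0.0000 0.0000] k=[1 2 26 4 0 0 0 0 0 0]
t=3: x=[1.0650 3.4950 23.0100 5.1700 0.2600 0.0000 0.0000 0.0000 0.0000 0.0000] k=[4 5 24 3 1 0 0 0 0 0]
t=4: x=[4.0650 6.1700 21.4000 4.2350 1.0650 0.0650 0.0000 0.0000 0.0000 0.0000] k=[7 7 20 2 2 0 0 0 0 0]
t=5: x=[7.0000 7.8450 17.9850 3.1700 1.8700 0.1300 0.0000 0.0000 0.0000 0.0000] k=[4 6 18 1 2 0 0 0 0 0]
t=6: x=[4.1300 6.6500 16.1150 2.1700 1.8050 0.1300 0.0000 0.0000 0.0000 0.0000] k=[1 9 13 0 0 2 0 0 0 0]
t=7: x=[1.5200 8.7400 11.8950 0.8450 0.1300 1.7400 0.1300 0.0000 0.0000 0.0000] k=[2 7 9 0 3 4 0 0 0 0]
t=8: x=[2.3250 6.8050 8.2850 0.7800 2.8700 3.6750 0.2600 0.0000 0.0000 0.0000] k=[1 8 7 0 5 2 0 0 0 0]
t=9: x=[1.4550 7.4800 6.6100 0.7800 4.4800 2.0650 0.1300 0.0000 0.0000 0.0000] k=[0 9 6 1 1 2 2 0 0 0]
t=10: x=[0.5850 8.2200 5.8700 1.3250 1.0650 1.9350 1.8700 0.1300 0.0000 0.0000] k=[1 5 7 1 4 5 2 1 0 0]
t=11: x=[1.2600 4.8700 6.4800 1.5850 3.8700 4.7400 2.1300 1.0000 0.0650 0.0000] k=[0 4 6 4 1 5 0 0 0 0]
t=12: x=[0.2600 3.8700 5.7400 3.9350 1.4550 4.4150 0.3250 0.0000 0.0000 0.0000] k=[0 7 4 3 2 6 0 0 0 0]
t=13: x=[0.4550 6.3500 4.1300 3.0000 2.3250 5.3500 0.3900 0.0000 0.0000 0.0000] k=[0 5 3 2 0 5 0 0 0 0]
t=14: x=[0.3250 4.5450 3.0650 1.9350 0.4550 4.3500 0.3250 0.0000 0.0000 0.0000] k=[2 6 5 1 3 2 0 0 0 0]

0.0028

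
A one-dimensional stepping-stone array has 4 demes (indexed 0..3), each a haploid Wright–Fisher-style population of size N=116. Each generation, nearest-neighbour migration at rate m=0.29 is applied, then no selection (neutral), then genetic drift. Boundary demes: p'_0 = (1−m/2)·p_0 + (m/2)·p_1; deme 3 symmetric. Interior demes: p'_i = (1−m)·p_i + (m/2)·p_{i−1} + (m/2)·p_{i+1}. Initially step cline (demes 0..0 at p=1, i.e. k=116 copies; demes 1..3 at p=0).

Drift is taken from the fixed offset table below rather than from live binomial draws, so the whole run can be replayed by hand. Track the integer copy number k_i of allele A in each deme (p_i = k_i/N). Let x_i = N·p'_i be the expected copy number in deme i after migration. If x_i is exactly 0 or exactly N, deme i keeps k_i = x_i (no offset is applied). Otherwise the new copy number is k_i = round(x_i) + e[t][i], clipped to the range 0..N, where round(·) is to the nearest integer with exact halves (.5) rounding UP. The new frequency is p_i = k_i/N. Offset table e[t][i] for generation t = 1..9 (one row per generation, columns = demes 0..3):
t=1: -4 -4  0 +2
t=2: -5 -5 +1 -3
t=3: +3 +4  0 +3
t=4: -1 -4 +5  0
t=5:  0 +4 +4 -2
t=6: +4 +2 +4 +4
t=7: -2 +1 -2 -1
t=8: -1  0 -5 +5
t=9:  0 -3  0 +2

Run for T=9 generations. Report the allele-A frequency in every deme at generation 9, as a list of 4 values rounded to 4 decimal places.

t=0: k=[116 0 0 0]
t=1: x=[99.1800 16.8200 0.0000 0.0000] k=[95 13 0 0]
t=2: x=[83.1100 23.0050 1.8850 0.0000] k=[78 18 3 0]
t=3: x=[69.3000 24.5250 4.7400 0.4350] k=[72 29 5 3]
t=4: x=[65.7650 31.7550 8.1900 3.2900] k=[65 28 13 3]
t=5: x=[59.6350 31.1900 13.7250 4.4500] k=[60 35 18 2]
t=6: x=[56.3750 36.1600 18.1450 4.3200] k=[60 38 22 8]
t=7: x=[56.8100 38.8700 22.2900 10.0300] k=[55 40 20 9]
t=8: x=[52.8250 39.2750 21.3050 10.5950] k=[52 39 16 16]
t=9: x=[50.1150 37.5500 19.3350 16.0000] k=[50 35 19 18]

[0.4310, 0.3017, 0.1638, 0.1552]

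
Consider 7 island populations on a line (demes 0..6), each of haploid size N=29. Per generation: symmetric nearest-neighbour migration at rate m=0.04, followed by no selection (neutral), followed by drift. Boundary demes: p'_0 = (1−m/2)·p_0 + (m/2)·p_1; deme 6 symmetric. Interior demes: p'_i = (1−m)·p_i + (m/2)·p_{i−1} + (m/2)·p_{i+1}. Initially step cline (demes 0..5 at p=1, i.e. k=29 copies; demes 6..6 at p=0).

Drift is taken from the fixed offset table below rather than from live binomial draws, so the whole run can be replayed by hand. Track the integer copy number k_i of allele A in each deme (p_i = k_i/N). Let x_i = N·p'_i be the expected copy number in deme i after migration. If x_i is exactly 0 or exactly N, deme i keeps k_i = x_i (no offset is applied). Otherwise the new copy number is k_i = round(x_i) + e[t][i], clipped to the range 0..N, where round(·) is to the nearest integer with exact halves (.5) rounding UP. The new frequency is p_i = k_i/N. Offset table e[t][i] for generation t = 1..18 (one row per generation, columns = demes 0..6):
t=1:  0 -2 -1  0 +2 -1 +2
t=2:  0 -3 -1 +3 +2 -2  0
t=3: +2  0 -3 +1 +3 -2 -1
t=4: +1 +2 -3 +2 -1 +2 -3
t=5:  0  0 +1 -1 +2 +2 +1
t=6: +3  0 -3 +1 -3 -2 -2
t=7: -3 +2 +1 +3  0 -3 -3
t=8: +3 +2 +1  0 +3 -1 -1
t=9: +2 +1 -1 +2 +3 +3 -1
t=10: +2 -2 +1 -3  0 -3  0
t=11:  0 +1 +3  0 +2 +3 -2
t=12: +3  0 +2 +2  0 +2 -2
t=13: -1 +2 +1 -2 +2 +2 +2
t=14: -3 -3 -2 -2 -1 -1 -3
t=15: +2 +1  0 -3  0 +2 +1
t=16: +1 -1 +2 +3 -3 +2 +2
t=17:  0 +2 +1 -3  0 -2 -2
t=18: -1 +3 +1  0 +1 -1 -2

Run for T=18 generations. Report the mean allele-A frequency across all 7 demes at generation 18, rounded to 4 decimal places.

t=0: k=[29 29 29 29 29 29 0]
t=1: x=[29.0000 29.0000 29.0000 29.0000 29.0000 28.4200 0.5800] k=[29 29 29 29 29 27 3]
t=2: x=[29.0000 29.0000 29.0000 29.0000 28.9600 26.5600 3.4800] k=[29 29 29 29 29 25 3]
t=3: x=[29.0000 29.0000 29.0000 29.0000 28.9200 24.6400 3.4400] k=[29 29 29 29 29 23 2]
t=4: x=[29.0000 29.0000 29.0000 29.0000 28.8800 22.7000 2.4200] k=[29 29 29 29 28 25 0]
t=5: x=[29.0000 29.0000 29.0000 28.9800 27.9600 24.5600 0.5000] k=[29 29 29 28 29 27 2]
t=6: x=[29.0000 29.0000 28.9800 28.0400 28.9400 26.5400 2.5000] k=[29 29 26 29 26 25 1]
t=7: x=[29.0000 28.9400 26.1200 28.8800 26.0400 24.5400 1.4800] k=[29 29 27 29 26 22 0]
t=8: x=[29.0000 28.9600 27.0800 28.9000 25.9800 21.6400 0.4400] k=[29 29 28 29 29 21 0]
t=9: x=[29.0000 28.9800 28.0400 28.9800 28.8400 20.7400 0.4200] k=[29 29 27 29 29 24 0]
t=10: x=[29.0000 28.9600 27.0800 28.9600 28.9000 23.6200 0.4800] k=[29 27 28 26 29 21 0]
t=11: x=[28.9600 27.0600 27.9400 26.1000 28.7800 20.7400 0.4200] k=[29 28 29 26 29 24 0]
t=12: x=[28.9800 28.0400 28.9200 26.1200 28.8400 23.6200 0.4800] k=[29 28 29 28 29 26 0]
t=13: x=[28.9800 28.0400 28.9600 28.0400 28.9200 25.5400 0.5200] k=[28 29 29 26 29 28 3]
t=14: x=[28.0200 28.9800 28.9400 26.1200 28.9200 27.5200 3.5000] k=[25 26 27 24 28 27 1]
t=15: x=[25.0200 26.0000 26.9200 24.1400 27.9000 26.5000 1.5200] k=[27 27 27 21 28 29 3]
t=16: x=[27.0000 27.0000 26.8800 21.2600 27.8800 28.4600 3.5200] k=[28 26 29 24 25 29 6]
t=17: x=[27.9600 26.1000 28.8400 24.1200 25.0600 28.4600 6.4600] k=[28 28 29 21 25 26 4]
t=18: x=[28.0000 28.0200 28.8200 21.2400 24.9400 25.5400 4.4400] k=[27 29 29 21 26 25 2]

0.7833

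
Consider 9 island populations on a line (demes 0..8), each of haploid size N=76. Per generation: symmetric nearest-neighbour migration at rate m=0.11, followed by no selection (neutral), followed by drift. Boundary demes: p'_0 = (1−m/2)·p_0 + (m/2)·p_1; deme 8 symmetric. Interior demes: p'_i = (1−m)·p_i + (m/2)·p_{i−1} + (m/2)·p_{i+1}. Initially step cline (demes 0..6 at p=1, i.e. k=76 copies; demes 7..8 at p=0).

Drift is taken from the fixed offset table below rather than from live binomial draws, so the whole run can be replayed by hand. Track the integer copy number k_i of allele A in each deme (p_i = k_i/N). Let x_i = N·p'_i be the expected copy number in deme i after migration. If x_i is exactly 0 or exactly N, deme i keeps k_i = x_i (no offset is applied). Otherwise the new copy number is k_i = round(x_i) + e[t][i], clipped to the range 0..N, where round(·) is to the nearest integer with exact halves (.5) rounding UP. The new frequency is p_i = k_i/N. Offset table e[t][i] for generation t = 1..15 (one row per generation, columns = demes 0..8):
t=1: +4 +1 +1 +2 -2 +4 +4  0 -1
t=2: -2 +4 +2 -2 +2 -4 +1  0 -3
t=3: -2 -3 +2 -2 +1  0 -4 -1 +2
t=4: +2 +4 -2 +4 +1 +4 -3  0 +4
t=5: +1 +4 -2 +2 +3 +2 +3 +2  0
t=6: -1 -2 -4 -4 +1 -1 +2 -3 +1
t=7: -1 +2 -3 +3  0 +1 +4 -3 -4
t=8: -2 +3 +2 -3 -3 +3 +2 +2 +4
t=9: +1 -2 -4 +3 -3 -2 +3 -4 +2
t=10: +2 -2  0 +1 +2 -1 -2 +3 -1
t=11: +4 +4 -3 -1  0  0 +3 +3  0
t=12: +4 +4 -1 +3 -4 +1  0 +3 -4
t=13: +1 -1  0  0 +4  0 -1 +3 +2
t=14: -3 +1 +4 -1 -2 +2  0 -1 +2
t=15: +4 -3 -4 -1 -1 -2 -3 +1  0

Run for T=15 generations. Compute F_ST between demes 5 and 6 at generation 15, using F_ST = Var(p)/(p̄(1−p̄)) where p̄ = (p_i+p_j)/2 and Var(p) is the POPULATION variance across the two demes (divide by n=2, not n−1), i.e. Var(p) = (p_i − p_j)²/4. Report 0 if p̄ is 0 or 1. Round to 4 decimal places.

t=0: k=[76 76 76 76 76 76 76 0 0]
t=1: x=[76.0000 76.0000 76.0000 76.0000 76.0000 76.0000 71.8200 4.1800 0.0000] k=[76 76 76 76 76 76 76 4 0]
t=2: x=[76.0000 76.0000 76.0000 76.0000 76.0000 76.0000 72.0400 7.7400 0.2200] k=[76 76 76 76 76 76 73 8 0]
t=3: x=[76.0000 76.0000 76.0000 76.0000 76.0000 75.8350 69.5900 11.1350 0.4400] k=[76 76 76 76 76 76 66 10 2]
t=4: x=[76.0000 76.0000 76.0000 76.0000 76.0000 75.4500 63.4700 12.6400 2.4400] k=[76 76 76 76 76 76 60 13 6]
t=5: x=[76.0000 76.0000 76.0000 76.0000 76.0000 75.1200 58.2950 15.2000 6.3850] k=[76 76 76 76 76 76 61 17 6]
t=6: x=[76.0000 76.0000 76.0000 76.0000 76.0000 75.1750 59.4050 18.8150 6.6050] k=[76 76 76 76 76 74 61 16 8]
t=7: x=[76.0000 76.0000 76.0000 76.0000 75.8900 73.3950 59.2400 18.0350 8.4400] k=[76 76 76 76 76 74 63 15 4]
t=8: x=[76.0000 76.0000 76.0000 76.0000 75.8900 73.5050 60.9650 17.0350 4.6050] k=[76 76 76 76 73 76 63 19 9]
t=9: x=[76.0000 76.0000 76.0000 75.8350 73.3300 75.1200 61.2950 20.8700 9.5500] k=[76 76 76 76 70 73 64 17 12]
t=10: x=[76.0000 76.0000 76.0000 75.6700 70.4950 72.3400 61.9100 19.3100 12.2750] k=[76 76 76 76 72 71 60 22 11]
t=11: x=[76.0000 76.0000 76.0000 75.7800 72.1650 70.4500 58.5150 23.4850 11.6050] k=[76 76 76 75 72 70 62 26 12]
t=12: x=[76.0000 76.0000 75.9450 74.8900 72.0550 69.6700 60.4600 27.2100 12.7700] k=[76 76 75 76 68 71 60 30 9]
t=13: x=[76.0000 75.9450 75.1100 75.5050 68.6050 70.2300 58.9550 30.4950 10.1550] k=[76 75 75 76 73 70 58 33 12]
t=14: x=[75.9450 75.0550 75.0550 75.7800 73.0000 69.5050 57.2850 33.2200 13.1550] k=[73 76 76 75 71 72 57 32 15]
t=15: x=[73.1650 75.8350 75.9450 74.8350 71.2750 71.1200 56.4500 32.4400 15.9350] k=[76 73 72 74 70 69 53 33 16]

0.0699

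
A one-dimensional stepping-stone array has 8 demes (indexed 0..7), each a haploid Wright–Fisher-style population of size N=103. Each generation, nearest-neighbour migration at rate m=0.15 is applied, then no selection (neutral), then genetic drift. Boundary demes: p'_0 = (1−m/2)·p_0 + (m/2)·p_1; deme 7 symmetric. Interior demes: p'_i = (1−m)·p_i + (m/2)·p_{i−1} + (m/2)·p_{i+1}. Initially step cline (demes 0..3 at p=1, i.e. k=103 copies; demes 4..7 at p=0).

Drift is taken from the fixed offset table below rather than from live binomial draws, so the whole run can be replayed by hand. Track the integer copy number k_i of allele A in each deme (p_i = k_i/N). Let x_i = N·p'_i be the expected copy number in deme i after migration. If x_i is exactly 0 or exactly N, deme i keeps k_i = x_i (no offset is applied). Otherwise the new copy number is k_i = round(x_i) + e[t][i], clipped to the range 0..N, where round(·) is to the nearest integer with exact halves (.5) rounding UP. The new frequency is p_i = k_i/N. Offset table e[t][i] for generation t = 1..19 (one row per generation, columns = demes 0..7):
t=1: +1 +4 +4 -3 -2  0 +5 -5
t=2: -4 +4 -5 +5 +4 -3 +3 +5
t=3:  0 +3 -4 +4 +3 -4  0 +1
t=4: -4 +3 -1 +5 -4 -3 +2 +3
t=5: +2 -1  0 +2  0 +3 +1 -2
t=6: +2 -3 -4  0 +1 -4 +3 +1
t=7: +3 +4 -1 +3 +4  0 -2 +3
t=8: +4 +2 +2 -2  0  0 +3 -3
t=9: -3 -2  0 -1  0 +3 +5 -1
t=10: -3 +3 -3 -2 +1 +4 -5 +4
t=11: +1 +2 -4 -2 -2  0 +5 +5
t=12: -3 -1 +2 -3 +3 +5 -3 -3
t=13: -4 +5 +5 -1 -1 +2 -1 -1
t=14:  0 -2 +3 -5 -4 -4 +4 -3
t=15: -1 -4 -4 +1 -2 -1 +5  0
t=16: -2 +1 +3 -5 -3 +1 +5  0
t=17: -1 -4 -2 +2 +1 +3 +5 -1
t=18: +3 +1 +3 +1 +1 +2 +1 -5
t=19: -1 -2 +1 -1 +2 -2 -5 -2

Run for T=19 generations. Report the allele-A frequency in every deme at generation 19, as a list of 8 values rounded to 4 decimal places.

[0.9029, 0.8544, 0.8155, 0.5631, 0.3981, 0.2718, 0.1845, 0.0194]

t=0: k=[103 103 103 103 0 0 0 0]
t=1: x=[103.0000 103.0000 103.0000 95.2750 7.7250 0.0000 0.0000 0.0000] k=[103 103 103 92 6 0 0 0]
t=2: x=[103.0000 103.0000 102.1750 86.3750 12.0000 0.4500 0.0000 0.0000] k=[103 103 97 91 16 0 0 0]
t=3: x=[103.0000 102.5500 97.0000 85.8250 20.4250 1.2000 0.0000 0.0000] k=[103 103 93 90 23 0 0 0]
t=4: x=[103.0000 102.2500 93.5250 85.2000 26.3000 1.7250 0.0000 0.0000] k=[103 103 93 90 22 0 0 0]
t=5: x=[103.0000 102.2500 93.5250 85.1250 25.4500 1.6500 0.0000 0.0000] k=[103 101 94 87 25 5 0 0]
t=6: x=[102.8500 100.6250 94.0000 82.8750 28.1500 6.1250 0.3750 0.0000] k=[103 98 90 83 29 2 3 0]
t=7: x=[102.6250 97.7750 90.0750 79.4750 31.0250 4.1000 2.7000 0.2250] k=[103 102 89 82 35 4 1 3]
t=8: x=[102.9250 101.1000 89.4500 79.0000 36.2000 6.1000 1.3750 2.8500] k=[103 103 91 77 36 6 4 0]
t=9: x=[103.0000 102.1000 90.8500 74.9750 36.8250 8.1000 3.8500 0.3000] k=[103 100 91 74 37 11 9 0]
t=10: x=[102.7750 99.5500 90.4000 72.5000 37.8250 12.8000 8.4750 0.6750] k=[100 103 87 71 39 17 3 5]
t=11: x=[100.2250 101.5750 87.0000 69.8000 39.7500 17.6000 4.2000 4.8500] k=[101 103 83 68 38 18 9 10]
t=12: x=[101.1500 101.3500 83.3750 66.8750 38.7500 18.8250 9.7500 9.9250] k=[98 100 85 64 42 24 7 7]
t=13: x=[98.1500 98.7250 84.5500 63.9250 42.3000 24.0750 8.2750 7.0000] k=[94 103 90 63 41 26 7 6]
t=14: x=[94.6750 101.3500 88.9500 63.3750 41.5250 25.7000 8.3500 6.0750] k=[95 99 92 58 38 22 12 3]
t=15: x=[95.3000 98.1750 89.9750 59.0500 38.3000 22.4500 12.0750 3.6750] k=[94 94 86 60 36 21 17 4]
t=16: x=[94.0000 93.4000 84.6500 60.1500 36.6750 21.8250 16.3250 4.9750] k=[92 94 88 55 34 23 21 5]
t=17: x=[92.1500 93.4000 85.9750 55.9000 34.7500 23.6750 19.9500 6.2000] k=[91 89 84 58 36 27 25 5]
t=18: x=[90.8500 88.7750 82.4250 58.3000 36.9750 27.5250 23.6500 6.5000] k=[94 90 85 59 38 30 25 2]
t=19: x=[93.7000 89.9250 83.4250 59.3750 38.9750 30.2250 23.6500 3.7250] k=[93 88 84 58 41 28 19 2]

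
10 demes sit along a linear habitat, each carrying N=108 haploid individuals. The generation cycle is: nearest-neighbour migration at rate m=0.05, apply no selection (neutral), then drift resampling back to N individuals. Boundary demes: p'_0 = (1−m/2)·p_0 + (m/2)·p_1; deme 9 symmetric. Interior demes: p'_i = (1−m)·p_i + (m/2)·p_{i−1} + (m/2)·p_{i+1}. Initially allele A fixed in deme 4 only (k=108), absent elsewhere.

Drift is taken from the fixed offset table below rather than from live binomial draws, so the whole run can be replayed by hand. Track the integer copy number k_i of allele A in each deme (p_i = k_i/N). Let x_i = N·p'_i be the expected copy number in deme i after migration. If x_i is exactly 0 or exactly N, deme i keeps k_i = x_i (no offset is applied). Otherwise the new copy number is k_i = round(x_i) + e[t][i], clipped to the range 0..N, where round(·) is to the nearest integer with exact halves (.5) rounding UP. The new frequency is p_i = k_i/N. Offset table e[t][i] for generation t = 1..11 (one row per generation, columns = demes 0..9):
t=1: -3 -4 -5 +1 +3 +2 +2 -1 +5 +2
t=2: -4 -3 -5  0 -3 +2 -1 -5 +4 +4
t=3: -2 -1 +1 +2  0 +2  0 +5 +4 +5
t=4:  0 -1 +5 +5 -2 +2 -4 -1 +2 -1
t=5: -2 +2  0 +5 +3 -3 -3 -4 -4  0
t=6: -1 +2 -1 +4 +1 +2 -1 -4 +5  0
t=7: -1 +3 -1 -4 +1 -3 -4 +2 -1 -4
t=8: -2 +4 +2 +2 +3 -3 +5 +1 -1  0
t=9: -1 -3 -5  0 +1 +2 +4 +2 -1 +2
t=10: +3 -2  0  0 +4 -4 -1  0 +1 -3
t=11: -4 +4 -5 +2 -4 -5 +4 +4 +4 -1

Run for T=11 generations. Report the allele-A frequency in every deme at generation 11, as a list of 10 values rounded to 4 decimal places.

t=0: k=[0 0 0 0 108 0 0 0 0 0]
t=1: x=[0.0000 0.0000 0.0000 2.7000 102.6000 2.7000 0.0000 0.0000 0.0000 0.0000] k=[0 0 0 4 106 5 0 0 0 0]
t=2: x=[0.0000 0.0000 0.1000 6.4500 100.9250 7.4000 0.1250 0.0000 0.0000 0.0000] k=[0 0 0 6 98 9 0 0 0 0]
t=3: x=[0.0000 0.0000 0.1500 8.1500 93.4750 11.0000 0.2250 0.0000 0.0000 0.0000] k=[0 0 1 10 93 13 0 0 0 0]
t=4: x=[0.0000 0.0250 1.2000 11.8500 88.9250 14.6750 0.3250 0.0000 0.0000 0.0000] k=[0 0 6 17 87 17 0 0 0 0]
t=5: x=[0.0000 0.1500 6.1250 18.4750 83.5000 18.3250 0.4250 0.0000 0.0000 0.0000] k=[0 2 6 23 87 15 0 0 0 0]
t=6: x=[0.0500 2.0500 6.3250 24.1750 83.6000 16.4250 0.3750 0.0000 0.0000 0.0000] k=[0 4 5 28 85 18 0 0 0 0]
t=7: x=[0.1000 3.9250 5.5500 28.8500 81.9000 19.2250 0.4500 0.0000 0.0000 0.0000] k=[0 7 5 25 83 16 0 0 0 0]
t=8: x=[0.1750 6.7750 5.5500 25.9500 79.8750 17.2750 0.4000 0.0000 0.0000 0.0000] k=[0 11 8 28 83 14 5 0 0 0]
t=9: x=[0.2750 10.6500 8.5750 28.8750 79.9000 15.5000 5.1000 0.1250 0.0000 0.0000] k=[0 8 4 29 81 18 9 2 0 0]
t=10: x=[0.2000 7.7000 4.7250 29.6750 78.1250 19.3500 9.0500 2.1250 0.0500 0.0000] k=[3 6 5 30 82 15 8 2 1 0]
t=11: x=[3.0750 5.9000 5.6500 30.6750 79.0250 16.5000 8.0250 2.1250 1.0000 0.0250] k=[0 10 1 33 75 12 12 6 5 0]

[0.0000, 0.0926, 0.0093, 0.3056, 0.6944, 0.1111, 0.1111, 0.0556, 0.0463, 0.0000]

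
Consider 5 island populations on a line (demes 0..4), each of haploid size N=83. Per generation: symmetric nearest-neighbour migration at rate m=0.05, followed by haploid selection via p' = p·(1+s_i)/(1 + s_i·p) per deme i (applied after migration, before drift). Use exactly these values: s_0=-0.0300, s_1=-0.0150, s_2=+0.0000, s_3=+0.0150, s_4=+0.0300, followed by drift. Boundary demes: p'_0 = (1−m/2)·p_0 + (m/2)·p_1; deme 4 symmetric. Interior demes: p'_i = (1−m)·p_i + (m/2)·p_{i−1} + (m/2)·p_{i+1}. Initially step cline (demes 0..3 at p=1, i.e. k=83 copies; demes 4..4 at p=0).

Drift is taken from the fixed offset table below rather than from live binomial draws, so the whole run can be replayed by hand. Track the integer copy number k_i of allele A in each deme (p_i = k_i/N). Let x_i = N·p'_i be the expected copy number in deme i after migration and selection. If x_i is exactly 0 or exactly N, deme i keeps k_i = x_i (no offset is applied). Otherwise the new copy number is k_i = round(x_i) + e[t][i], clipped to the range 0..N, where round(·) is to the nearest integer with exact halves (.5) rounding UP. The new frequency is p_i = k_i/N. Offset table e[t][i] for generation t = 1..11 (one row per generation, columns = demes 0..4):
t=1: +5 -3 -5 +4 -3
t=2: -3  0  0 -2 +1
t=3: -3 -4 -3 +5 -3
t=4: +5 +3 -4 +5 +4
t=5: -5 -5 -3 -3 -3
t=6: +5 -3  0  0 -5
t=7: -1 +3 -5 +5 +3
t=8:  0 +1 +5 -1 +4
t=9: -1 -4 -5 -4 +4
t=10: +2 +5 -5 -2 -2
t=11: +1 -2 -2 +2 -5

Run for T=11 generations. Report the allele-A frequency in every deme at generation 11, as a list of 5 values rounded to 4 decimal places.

[1.0000, 0.9398, 0.7590, 0.8313, 0.2169]

t=0: k=[83 83 83 83 0]
t=1: x=[83.0000 83.0000 83.0000 80.9549 2.1356] k=[83 83 83 83 0]
t=2: x=[83.0000 83.0000 83.0000 80.9549 2.1356] k=[83 83 83 79 3]
t=3: x=[83.0000 83.0000 82.9000 77.2798 5.0381] k=[83 83 80 82 2]
t=4: x=[83.0000 82.9239 80.1250 79.9934 4.1141] k=[83 83 76 83 8]
t=5: x=[83.0000 82.8223 76.3500 80.9796 10.1351] k=[83 78 73 78 7]
t=6: x=[82.8711 77.9285 73.2500 76.1936 9.0097] k=[83 75 73 76 4]
t=7: x=[82.7938 75.0419 73.1250 74.2423 5.9615] k=[82 78 68 79 9]
t=8: x=[81.8664 77.7765 68.5250 77.0577 11.0296] k=[82 79 74 76 15]
t=9: x=[81.8922 78.8914 74.1750 74.5388 16.9197] k=[81 75 69 71 21]
t=10: x=[80.7853 74.8901 69.2000 69.8654 22.7347] k=[83 80 64 68 21]
t=11: x=[82.9227 79.6264 64.5000 66.9189 22.6586] k=[83 78 63 69 18]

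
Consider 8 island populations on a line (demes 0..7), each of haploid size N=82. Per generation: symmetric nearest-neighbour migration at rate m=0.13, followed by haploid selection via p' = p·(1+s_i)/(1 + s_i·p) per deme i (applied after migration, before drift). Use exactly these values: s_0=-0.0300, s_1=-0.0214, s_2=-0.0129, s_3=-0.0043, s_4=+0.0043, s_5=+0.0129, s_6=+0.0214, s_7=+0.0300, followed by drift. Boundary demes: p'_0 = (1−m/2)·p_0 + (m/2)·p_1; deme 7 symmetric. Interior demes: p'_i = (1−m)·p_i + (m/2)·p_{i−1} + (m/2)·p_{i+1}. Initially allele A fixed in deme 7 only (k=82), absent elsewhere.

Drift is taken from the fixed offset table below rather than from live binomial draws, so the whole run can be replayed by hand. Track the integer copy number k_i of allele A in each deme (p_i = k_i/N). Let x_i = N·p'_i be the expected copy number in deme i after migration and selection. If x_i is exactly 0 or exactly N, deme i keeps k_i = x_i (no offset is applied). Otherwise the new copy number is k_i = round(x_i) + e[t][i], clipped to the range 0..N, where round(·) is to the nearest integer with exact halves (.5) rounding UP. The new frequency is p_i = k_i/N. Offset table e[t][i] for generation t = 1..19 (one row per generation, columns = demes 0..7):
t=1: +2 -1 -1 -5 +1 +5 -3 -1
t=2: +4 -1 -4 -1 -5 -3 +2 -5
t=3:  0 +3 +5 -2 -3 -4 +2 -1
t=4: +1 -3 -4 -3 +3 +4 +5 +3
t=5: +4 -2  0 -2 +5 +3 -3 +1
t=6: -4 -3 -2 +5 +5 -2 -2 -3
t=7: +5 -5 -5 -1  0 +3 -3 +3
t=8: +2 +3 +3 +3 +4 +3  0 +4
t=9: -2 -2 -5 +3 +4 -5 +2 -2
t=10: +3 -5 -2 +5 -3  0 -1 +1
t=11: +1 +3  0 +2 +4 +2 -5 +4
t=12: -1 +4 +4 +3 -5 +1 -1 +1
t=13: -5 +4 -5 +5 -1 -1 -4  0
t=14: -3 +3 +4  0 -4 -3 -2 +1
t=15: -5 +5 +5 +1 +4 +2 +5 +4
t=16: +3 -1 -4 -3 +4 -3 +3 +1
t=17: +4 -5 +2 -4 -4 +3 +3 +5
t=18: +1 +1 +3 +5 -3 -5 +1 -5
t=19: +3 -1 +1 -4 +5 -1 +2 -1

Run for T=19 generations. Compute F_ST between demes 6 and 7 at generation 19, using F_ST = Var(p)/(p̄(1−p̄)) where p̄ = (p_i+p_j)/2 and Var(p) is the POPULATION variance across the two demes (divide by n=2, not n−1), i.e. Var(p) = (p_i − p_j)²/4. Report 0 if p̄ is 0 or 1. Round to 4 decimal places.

t=0: k=[0 0 0 0 0 0 0 82]
t=1: x=[0.0000 0.0000 0.0000 0.0000 0.0000 0.0000 5.4365 76.8154] k=[0 0 0 0 0 0 2 76]
t=2: x=[0.0000 0.0000 0.0000 0.0000 0.0000 0.1317 6.8111 71.4644] k=[0 0 0 0 0 0 9 66]
t=3: x=[0.0000 0.0000 0.0000 0.0000 0.0000 0.5925 12.3403 62.7341] k=[0 0 0 0 0 0 14 62]
t=4: x=[0.0000 0.0000 0.0000 0.0000 0.0000 0.9216 16.4871 59.3675] k=[0 0 0 0 0 5 21 62]
t=5: x=[0.0000 0.0000 0.0000 0.0000 0.3264 5.7835 22.9735 59.8166] k=[0 0 0 0 5 9 20 61]
t=6: x=[0.0000 0.0000 0.0000 0.3236 4.9549 9.5627 22.2920 58.8295] k=[0 0 0 5 10 8 20 56]
t=7: x=[0.0000 0.0000 0.3208 4.9798 9.5812 9.0123 21.8982 54.2057] k=[0 0 0 4 10 12 19 57]
t=8: x=[0.0000 0.0000 0.2567 4.1131 9.7769 12.4598 21.3476 55.0673] k=[0 0 3 7 14 15 21 59]
t=9: x=[0.0000 0.1908 3.0269 7.1668 13.6588 15.4854 23.4328 57.0461] k=[0 0 0 10 18 10 25 55]
t=10: x=[0.0000 0.0000 0.6417 9.8326 17.0178 11.6223 26.3522 53.6012] k=[0 0 0 15 14 12 25 55]
t=11: x=[0.0000 0.0000 0.9626 13.9102 13.9847 13.1156 26.4832 53.6012] k=[0 0 1 16 18 15 21 58]
t=12: x=[0.0000 0.0636 1.8859 15.1018 17.7346 15.7474 23.3672 56.1214] k=[0 4 6 18 13 17 22 57]
t=13: x=[0.2522 3.7910 6.5711 16.8373 13.6337 17.2389 24.3106 55.2604] k=[0 8 2 22 13 16 20 55]
t=14: x=[0.5045 6.9511 3.6445 20.0497 13.8293 16.2312 22.3577 53.2790] k=[0 10 8 20 10 13 20 54]
t=15: x=[0.6306 9.0445 8.8074 18.5082 10.8854 13.4031 22.0951 52.3518] k=[0 14 14 20 15 15 27 56]
t=16: x=[0.8830 12.8538 14.2366 19.2215 15.3785 15.9440 28.4974 54.6564] k=[4 12 10 16 19 13 31 56]
t=17: x=[4.3917 11.1401 10.4015 15.7501 18.4763 14.7141 31.8665 54.9138] k=[8 6 12 12 14 18 35 60]
t=18: x=[7.6559 6.3913 11.4812 12.0855 14.1803 19.0317 35.9469 58.8690] k=[9 7 14 17 11 14 37 54]
t=19: x=[8.6319 7.4374 13.5921 16.3585 11.6278 15.4602 37.0396 53.4475] k=[12 6 15 12 17 14 39 52]

0.0254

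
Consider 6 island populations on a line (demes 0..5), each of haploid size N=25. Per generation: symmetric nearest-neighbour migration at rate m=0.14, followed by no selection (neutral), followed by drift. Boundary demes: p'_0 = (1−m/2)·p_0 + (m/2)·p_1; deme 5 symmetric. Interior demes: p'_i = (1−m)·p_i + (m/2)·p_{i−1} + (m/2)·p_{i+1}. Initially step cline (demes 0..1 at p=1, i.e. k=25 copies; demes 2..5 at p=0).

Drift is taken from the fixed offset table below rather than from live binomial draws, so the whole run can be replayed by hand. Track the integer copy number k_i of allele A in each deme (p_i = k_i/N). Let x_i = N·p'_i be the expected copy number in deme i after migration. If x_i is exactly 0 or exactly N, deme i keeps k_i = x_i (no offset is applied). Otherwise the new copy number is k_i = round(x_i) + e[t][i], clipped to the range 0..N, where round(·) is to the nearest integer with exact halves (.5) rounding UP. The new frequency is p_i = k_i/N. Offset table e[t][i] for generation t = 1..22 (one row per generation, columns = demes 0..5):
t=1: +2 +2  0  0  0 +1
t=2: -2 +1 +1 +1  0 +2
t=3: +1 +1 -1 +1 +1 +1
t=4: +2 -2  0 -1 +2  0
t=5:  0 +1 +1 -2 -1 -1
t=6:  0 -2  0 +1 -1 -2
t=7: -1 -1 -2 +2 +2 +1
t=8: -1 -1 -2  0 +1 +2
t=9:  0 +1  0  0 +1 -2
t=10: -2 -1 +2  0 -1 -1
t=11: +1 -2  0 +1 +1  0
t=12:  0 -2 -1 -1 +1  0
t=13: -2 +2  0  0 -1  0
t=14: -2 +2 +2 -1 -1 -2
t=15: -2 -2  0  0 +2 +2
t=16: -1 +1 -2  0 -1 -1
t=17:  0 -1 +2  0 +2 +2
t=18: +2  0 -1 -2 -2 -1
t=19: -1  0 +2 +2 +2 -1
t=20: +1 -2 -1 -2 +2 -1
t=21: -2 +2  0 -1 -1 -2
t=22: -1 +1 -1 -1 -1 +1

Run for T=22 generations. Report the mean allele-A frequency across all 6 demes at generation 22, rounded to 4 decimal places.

0.2800

t=0: k=[25 25 0 0 0 0]
t=1: x=[25.0000 23.2500 1.7500 0.0000 0.0000 0.0000] k=[25 25 2 0 0 0]
t=2: x=[25.0000 23.3900 3.4700 0.1400 0.0000 0.0000] k=[25 24 4 1 0 0]
t=3: x=[24.9300 22.6700 5.1900 1.1400 0.0700 0.0000] k=[25 24 4 2 1 0]
t=4: x=[24.9300 22.6700 5.2600 2.0700 1.0000 0.0700] k=[25 21 5 1 3 0]
t=5: x=[24.7200 20.1600 5.8400 1.4200 2.6500 0.2100] k=[25 21 7 0 2 0]
t=6: x=[24.7200 20.3000 7.4900 0.6300 1.7200 0.1400] k=[25 18 7 2 1 0]
t=7: x=[24.5100 17.7200 7.4200 2.2800 1.0000 0.0700] k=[24 17 5 4 3 1]
t=8: x=[23.5100 16.6500 5.7700 4.0000 2.9300 1.1400] k=[23 16 4 4 4 3]
t=9: x=[22.5100 15.6500 4.8400 4.0000 3.9300 3.0700] k=[23 17 5 4 5 1]
t=10: x=[22.5800 16.5800 5.7700 4.1400 4.6500 1.2800] k=[21 16 8 4 4 0]
t=11: x=[20.6500 15.7900 8.2800 4.2800 3.7200 0.2800] k=[22 14 8 5 5 0]
t=12: x=[21.4400 14.1400 8.2100 5.2100 4.6500 0.3500] k=[21 12 7 4 6 0]
t=13: x=[20.3700 12.2800 7.1400 4.3500 5.4400 0.4200] k=[18 14 7 4 4 0]
t=14: x=[17.7200 13.7900 7.2800 4.2100 3.7200 0.2800] k=[16 16 9 3 3 0]
t=15: x=[16.0000 15.5100 9.0700 3.4200 2.7900 0.2100] k=[14 14 9 3 5 2]
t=16: x=[14.0000 13.6500 8.9300 3.5600 4.6500 2.2100] k=[13 15 7 4 4 1]
t=17: x=[13.1400 14.3000 7.3500 4.2100 3.7900 1.2100] k=[13 13 9 4 6 3]
t=18: x=[13.0000 12.7200 8.9300 4.4900 5.6500 3.2100] k=[15 13 8 2 4 2]
t=19: x=[14.8600 12.7900 7.9300 2.5600 3.7200 2.1400] k=[14 13 10 5 6 1]
t=20: x=[13.9300 12.8600 9.8600 5.4200 5.5800 1.3500] k=[15 11 9 3 8 0]
t=21: x=[14.7200 11.1400 8.7200 3.7700 7.0900 0.5600] k=[13 13 9 3 6 0]
t=22: x=[13.0000 12.7200 8.8600 3.6300 5.3700 0.4200] k=[12 14 8 3 4 1]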